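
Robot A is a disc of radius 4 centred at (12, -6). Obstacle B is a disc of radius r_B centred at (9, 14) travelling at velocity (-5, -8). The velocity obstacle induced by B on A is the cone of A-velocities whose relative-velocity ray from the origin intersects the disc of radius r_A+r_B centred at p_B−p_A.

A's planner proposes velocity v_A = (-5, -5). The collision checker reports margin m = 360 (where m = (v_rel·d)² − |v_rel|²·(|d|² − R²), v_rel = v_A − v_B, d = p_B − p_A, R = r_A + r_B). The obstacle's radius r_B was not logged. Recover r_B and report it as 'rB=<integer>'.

m = 360
d = (-3, 20);  v_rel = (0, 3),  |v_rel|² = 9
v_rel×d = (0)·(20) − (3)·(-3) = 9
since m = R²·9 − 9²:  R² = (81 + 360) / 9 = 49
R = √49 = 7  ⇒  r_B = 7 − 4 = 3

rB=3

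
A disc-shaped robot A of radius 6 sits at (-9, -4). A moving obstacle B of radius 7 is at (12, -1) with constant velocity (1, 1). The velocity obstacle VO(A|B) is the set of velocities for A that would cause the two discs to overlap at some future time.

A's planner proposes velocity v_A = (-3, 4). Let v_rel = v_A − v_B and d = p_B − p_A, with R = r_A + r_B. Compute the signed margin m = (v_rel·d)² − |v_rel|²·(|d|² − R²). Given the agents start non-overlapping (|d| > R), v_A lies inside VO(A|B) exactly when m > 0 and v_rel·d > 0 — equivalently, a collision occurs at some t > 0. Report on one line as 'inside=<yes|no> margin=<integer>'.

d = (21, 3),  |d|² = 450;  R = 6+7 = 13,  c = 450−13² = 281
v_rel = (-4, 3),  |v_rel|² = 25;  v_rel·d = (-4)·(21) + (3)·(3) = -75
25·t² + 150·t + 281 = 0  ⇒  m = (-75)² − 25·281 = -1400
m = -1400 < 0,  v_rel·d = -75 < 0  ⇒  outside

inside=no margin=-1400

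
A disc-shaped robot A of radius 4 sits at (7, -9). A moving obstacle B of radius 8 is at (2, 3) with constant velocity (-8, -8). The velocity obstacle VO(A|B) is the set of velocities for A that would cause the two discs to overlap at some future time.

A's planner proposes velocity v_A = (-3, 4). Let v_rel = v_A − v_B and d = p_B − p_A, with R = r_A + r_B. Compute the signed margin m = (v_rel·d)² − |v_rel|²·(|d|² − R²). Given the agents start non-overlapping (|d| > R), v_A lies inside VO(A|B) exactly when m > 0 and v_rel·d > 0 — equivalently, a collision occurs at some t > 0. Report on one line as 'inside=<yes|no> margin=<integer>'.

d = (-5, 12),  |d|² = 169;  R = 4+8 = 12,  c = 169−12² = 25
v_rel = (5, 12),  |v_rel|² = 169;  v_rel·d = (5)·(-5) + (12)·(12) = 119
169·t² − 238·t + 25 = 0  ⇒  m = 119² − 169·25 = 9936
m = 9936 > 0,  v_rel·d = 119 > 0  ⇒  inside

inside=yes margin=9936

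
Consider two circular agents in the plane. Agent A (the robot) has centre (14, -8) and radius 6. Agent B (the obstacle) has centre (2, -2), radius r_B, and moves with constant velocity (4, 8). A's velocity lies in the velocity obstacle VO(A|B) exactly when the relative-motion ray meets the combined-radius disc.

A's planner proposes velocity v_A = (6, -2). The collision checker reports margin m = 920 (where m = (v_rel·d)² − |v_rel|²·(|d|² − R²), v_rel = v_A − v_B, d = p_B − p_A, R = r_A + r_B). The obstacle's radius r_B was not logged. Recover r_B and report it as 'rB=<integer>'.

m = 920
d = (-12, 6);  v_rel = (2, -10),  |v_rel|² = 104
v_rel×d = (2)·(6) − (-10)·(-12) = -108
since m = R²·104 − (-108)²:  R² = (11664 + 920) / 104 = 121
R = √121 = 11  ⇒  r_B = 11 − 6 = 5

rB=5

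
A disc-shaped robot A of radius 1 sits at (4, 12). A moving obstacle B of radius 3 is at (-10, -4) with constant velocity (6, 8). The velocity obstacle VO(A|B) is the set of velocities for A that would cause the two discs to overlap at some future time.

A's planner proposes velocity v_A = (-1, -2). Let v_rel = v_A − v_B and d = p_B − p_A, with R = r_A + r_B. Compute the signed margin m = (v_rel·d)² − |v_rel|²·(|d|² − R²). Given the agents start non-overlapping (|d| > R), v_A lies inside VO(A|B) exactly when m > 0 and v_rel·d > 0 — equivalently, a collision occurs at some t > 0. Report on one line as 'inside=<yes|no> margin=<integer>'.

d = (-14, -16),  |d|² = 452;  R = 1+3 = 4,  c = 452−4² = 436
v_rel = (-7, -10),  |v_rel|² = 149;  v_rel·d = (-7)·(-14) + (-10)·(-16) = 258
149·t² − 516·t + 436 = 0  ⇒  m = 258² − 149·436 = 1600
m = 1600 > 0,  v_rel·d = 258 > 0  ⇒  inside

inside=yes margin=1600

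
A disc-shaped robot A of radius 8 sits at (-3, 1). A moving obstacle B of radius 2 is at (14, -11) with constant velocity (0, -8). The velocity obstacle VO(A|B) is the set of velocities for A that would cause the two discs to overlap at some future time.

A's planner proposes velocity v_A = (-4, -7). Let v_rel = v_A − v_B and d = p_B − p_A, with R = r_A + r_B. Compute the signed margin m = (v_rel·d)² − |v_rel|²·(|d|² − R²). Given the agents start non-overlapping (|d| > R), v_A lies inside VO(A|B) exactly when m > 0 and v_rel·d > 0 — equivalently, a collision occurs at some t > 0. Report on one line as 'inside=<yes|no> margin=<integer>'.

d = (17, -12),  |d|² = 433;  R = 8+2 = 10,  c = 433−10² = 333
v_rel = (-4, 1),  |v_rel|² = 17;  v_rel·d = (-4)·(17) + (1)·(-12) = -80
17·t² + 160·t + 333 = 0  ⇒  m = (-80)² − 17·333 = 739
m = 739 > 0,  v_rel·d = -80 < 0  ⇒  outside

inside=no margin=739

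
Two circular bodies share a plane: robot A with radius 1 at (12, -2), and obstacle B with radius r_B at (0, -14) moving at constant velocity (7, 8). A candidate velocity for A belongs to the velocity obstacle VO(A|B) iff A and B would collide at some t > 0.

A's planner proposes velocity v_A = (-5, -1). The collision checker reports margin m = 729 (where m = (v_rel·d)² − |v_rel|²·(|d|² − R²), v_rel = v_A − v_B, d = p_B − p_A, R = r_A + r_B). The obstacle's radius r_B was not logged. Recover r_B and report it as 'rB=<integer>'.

m = 729
d = (-12, -12);  v_rel = (-12, -9),  |v_rel|² = 225
v_rel×d = (-12)·(-12) − (-9)·(-12) = 36
since m = R²·225 − 36²:  R² = (1296 + 729) / 225 = 9
R = √9 = 3  ⇒  r_B = 3 − 1 = 2

rB=2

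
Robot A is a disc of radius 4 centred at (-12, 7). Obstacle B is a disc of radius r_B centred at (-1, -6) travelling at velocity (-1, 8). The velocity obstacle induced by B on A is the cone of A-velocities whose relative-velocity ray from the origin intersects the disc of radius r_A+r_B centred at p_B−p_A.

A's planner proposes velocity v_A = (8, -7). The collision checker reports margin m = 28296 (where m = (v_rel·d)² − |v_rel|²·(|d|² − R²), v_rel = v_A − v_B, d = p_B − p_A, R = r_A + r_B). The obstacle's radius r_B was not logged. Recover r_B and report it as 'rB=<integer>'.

m = 28296
d = (11, -13);  v_rel = (9, -15),  |v_rel|² = 306
v_rel×d = (9)·(-13) − (-15)·(11) = 48
since m = R²·306 − 48²:  R² = (2304 + 28296) / 306 = 100
R = √100 = 10  ⇒  r_B = 10 − 4 = 6

rB=6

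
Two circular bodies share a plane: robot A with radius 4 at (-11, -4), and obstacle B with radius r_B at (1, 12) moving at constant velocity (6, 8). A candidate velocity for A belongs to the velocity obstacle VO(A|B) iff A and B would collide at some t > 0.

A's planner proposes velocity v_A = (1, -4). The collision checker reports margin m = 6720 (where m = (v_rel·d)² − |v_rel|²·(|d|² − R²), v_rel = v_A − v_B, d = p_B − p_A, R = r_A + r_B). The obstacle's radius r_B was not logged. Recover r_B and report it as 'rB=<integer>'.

m = 6720
d = (12, 16);  v_rel = (-5, -12),  |v_rel|² = 169
v_rel×d = (-5)·(16) − (-12)·(12) = 64
since m = R²·169 − 64²:  R² = (4096 + 6720) / 169 = 64
R = √64 = 8  ⇒  r_B = 8 − 4 = 4

rB=4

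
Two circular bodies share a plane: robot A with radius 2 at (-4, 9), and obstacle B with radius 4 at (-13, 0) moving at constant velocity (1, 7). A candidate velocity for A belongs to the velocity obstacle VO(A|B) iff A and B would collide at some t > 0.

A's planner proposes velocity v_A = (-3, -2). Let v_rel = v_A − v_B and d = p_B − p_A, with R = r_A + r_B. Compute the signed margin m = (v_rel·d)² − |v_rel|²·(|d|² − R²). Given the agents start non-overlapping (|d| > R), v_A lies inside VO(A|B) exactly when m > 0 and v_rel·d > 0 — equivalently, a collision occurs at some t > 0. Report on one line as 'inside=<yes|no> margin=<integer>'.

d = (-9, -9),  |d|² = 162;  R = 2+4 = 6,  c = 162−6² = 126
v_rel = (-4, -9),  |v_rel|² = 97;  v_rel·d = (-4)·(-9) + (-9)·(-9) = 117
97·t² − 234·t + 126 = 0  ⇒  m = 117² − 97·126 = 1467
m = 1467 > 0,  v_rel·d = 117 > 0  ⇒  inside

inside=yes margin=1467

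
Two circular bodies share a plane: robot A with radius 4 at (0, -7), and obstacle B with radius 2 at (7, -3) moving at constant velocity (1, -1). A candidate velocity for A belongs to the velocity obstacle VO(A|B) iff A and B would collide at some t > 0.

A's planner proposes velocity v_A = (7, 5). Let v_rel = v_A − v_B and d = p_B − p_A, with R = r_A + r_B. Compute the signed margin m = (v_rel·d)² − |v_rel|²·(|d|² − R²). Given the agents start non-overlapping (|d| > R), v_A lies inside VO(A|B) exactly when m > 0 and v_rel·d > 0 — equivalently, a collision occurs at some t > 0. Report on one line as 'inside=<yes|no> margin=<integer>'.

d = (7, 4),  |d|² = 65;  R = 4+2 = 6,  c = 65−6² = 29
v_rel = (6, 6),  |v_rel|² = 72;  v_rel·d = (6)·(7) + (6)·(4) = 66
72·t² − 132·t + 29 = 0  ⇒  m = 66² − 72·29 = 2268
m = 2268 > 0,  v_rel·d = 66 > 0  ⇒  inside

inside=yes margin=2268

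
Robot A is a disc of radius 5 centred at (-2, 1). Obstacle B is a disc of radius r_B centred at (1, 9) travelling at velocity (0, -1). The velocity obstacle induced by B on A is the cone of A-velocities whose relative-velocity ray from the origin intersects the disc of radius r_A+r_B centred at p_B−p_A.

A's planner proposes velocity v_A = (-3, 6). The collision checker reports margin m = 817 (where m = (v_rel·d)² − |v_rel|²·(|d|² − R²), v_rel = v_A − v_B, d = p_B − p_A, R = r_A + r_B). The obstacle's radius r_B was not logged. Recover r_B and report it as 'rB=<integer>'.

m = 817
d = (3, 8);  v_rel = (-3, 7),  |v_rel|² = 58
v_rel×d = (-3)·(8) − (7)·(3) = -45
since m = R²·58 − (-45)²:  R² = (2025 + 817) / 58 = 49
R = √49 = 7  ⇒  r_B = 7 − 5 = 2

rB=2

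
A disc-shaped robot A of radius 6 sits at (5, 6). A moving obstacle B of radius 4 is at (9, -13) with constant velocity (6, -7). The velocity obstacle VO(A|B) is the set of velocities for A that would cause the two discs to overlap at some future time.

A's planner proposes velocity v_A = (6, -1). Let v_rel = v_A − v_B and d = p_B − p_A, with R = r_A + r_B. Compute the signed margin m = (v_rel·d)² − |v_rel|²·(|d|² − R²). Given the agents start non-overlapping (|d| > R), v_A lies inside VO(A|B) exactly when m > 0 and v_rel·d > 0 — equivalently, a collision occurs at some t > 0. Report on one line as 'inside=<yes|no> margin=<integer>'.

d = (4, -19),  |d|² = 377;  R = 6+4 = 10,  c = 377−10² = 277
v_rel = (0, 6),  |v_rel|² = 36;  v_rel·d = (0)·(4) + (6)·(-19) = -114
36·t² + 228·t + 277 = 0  ⇒  m = (-114)² − 36·277 = 3024
m = 3024 > 0,  v_rel·d = -114 < 0  ⇒  outside

inside=no margin=3024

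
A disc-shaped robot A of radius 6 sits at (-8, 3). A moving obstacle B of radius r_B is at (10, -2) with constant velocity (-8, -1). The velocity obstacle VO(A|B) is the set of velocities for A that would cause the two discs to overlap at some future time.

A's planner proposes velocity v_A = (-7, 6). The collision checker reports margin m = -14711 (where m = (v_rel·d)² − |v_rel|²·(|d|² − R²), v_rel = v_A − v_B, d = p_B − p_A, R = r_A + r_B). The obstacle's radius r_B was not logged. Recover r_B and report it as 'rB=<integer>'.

m = -14711
d = (18, -5);  v_rel = (1, 7),  |v_rel|² = 50
v_rel×d = (1)·(-5) − (7)·(18) = -131
since m = R²·50 − (-131)²:  R² = (17161 + -14711) / 50 = 49
R = √49 = 7  ⇒  r_B = 7 − 6 = 1

rB=1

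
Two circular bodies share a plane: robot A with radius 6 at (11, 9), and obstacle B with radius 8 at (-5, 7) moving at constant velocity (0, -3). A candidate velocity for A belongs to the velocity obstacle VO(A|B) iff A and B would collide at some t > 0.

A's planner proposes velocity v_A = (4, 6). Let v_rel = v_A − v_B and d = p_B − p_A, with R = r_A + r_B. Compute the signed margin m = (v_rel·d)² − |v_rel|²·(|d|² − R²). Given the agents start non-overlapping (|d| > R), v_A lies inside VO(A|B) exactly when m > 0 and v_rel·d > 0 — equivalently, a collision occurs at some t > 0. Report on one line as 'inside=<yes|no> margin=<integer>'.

d = (-16, -2),  |d|² = 260;  R = 6+8 = 14,  c = 260−14² = 64
v_rel = (4, 9),  |v_rel|² = 97;  v_rel·d = (4)·(-16) + (9)·(-2) = -82
97·t² + 164·t + 64 = 0  ⇒  m = (-82)² − 97·64 = 516
m = 516 > 0,  v_rel·d = -82 < 0  ⇒  outside

inside=no margin=516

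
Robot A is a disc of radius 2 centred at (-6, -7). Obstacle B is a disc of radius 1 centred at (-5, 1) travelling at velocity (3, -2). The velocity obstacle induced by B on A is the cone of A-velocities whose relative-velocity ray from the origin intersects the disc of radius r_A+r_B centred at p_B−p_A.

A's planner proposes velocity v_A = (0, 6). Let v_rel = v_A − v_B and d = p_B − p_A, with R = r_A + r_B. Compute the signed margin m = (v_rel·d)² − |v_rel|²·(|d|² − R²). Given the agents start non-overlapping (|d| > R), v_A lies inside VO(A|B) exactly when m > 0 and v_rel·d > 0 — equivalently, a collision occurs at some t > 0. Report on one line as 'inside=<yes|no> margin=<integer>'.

d = (1, 8),  |d|² = 65;  R = 2+1 = 3,  c = 65−3² = 56
v_rel = (-3, 8),  |v_rel|² = 73;  v_rel·d = (-3)·(1) + (8)·(8) = 61
73·t² − 122·t + 56 = 0  ⇒  m = 61² − 73·56 = -367
m = -367 < 0,  v_rel·d = 61 > 0  ⇒  outside

inside=no margin=-367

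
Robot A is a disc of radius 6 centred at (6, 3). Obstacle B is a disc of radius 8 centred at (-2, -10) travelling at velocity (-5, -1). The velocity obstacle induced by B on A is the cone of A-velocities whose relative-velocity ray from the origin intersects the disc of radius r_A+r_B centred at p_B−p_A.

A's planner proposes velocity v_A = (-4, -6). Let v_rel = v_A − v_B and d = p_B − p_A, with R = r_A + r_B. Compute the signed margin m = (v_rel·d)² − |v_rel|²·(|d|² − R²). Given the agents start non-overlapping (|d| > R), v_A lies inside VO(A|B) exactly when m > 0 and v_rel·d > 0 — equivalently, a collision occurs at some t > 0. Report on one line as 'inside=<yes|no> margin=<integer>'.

d = (-8, -13),  |d|² = 233;  R = 6+8 = 14,  c = 233−14² = 37
v_rel = (1, -5),  |v_rel|² = 26;  v_rel·d = (1)·(-8) + (-5)·(-13) = 57
26·t² − 114·t + 37 = 0  ⇒  m = 57² − 26·37 = 2287
m = 2287 > 0,  v_rel·d = 57 > 0  ⇒  inside

inside=yes margin=2287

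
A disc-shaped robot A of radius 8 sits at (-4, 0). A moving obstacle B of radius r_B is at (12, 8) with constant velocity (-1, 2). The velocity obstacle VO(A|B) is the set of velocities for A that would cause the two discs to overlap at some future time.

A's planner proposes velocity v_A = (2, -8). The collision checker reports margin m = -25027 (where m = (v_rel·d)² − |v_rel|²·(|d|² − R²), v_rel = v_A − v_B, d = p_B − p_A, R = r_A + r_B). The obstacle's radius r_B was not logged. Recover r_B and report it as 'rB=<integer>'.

m = -25027
d = (16, 8);  v_rel = (3, -10),  |v_rel|² = 109
v_rel×d = (3)·(8) − (-10)·(16) = 184
since m = R²·109 − 184²:  R² = (33856 + -25027) / 109 = 81
R = √81 = 9  ⇒  r_B = 9 − 8 = 1

rB=1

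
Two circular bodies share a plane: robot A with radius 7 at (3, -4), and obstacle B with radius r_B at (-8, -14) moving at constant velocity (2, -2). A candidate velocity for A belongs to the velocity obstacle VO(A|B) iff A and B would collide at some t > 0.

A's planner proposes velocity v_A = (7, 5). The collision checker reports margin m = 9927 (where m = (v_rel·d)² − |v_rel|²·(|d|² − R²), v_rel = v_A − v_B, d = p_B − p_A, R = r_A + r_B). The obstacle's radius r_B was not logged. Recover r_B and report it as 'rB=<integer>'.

m = 9927
d = (-11, -10);  v_rel = (5, 7),  |v_rel|² = 74
v_rel×d = (5)·(-10) − (7)·(-11) = 27
since m = R²·74 − 27²:  R² = (729 + 9927) / 74 = 144
R = √144 = 12  ⇒  r_B = 12 − 7 = 5

rB=5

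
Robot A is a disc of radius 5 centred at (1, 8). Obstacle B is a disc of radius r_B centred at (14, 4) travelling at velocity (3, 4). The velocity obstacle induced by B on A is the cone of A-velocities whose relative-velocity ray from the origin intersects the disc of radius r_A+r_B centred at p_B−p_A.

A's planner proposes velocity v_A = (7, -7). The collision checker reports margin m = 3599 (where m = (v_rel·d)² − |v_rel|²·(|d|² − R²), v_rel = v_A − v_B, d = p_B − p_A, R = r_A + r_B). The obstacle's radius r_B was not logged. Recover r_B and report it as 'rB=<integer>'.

m = 3599
d = (13, -4);  v_rel = (4, -11),  |v_rel|² = 137
v_rel×d = (4)·(-4) − (-11)·(13) = 127
since m = R²·137 − 127²:  R² = (16129 + 3599) / 137 = 144
R = √144 = 12  ⇒  r_B = 12 − 5 = 7

rB=7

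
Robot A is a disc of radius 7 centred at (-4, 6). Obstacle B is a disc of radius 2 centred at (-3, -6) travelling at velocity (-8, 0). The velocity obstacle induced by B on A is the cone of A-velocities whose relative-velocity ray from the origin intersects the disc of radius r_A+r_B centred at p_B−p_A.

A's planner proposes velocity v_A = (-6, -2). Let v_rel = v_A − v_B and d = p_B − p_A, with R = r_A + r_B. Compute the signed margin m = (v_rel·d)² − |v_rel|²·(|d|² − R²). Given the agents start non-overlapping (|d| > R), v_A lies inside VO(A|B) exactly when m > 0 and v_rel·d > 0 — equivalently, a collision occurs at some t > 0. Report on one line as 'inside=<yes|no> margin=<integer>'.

d = (1, -12),  |d|² = 145;  R = 7+2 = 9,  c = 145−9² = 64
v_rel = (2, -2),  |v_rel|² = 8;  v_rel·d = (2)·(1) + (-2)·(-12) = 26
8·t² − 52·t + 64 = 0  ⇒  m = 26² − 8·64 = 164
m = 164 > 0,  v_rel·d = 26 > 0  ⇒  inside

inside=yes margin=164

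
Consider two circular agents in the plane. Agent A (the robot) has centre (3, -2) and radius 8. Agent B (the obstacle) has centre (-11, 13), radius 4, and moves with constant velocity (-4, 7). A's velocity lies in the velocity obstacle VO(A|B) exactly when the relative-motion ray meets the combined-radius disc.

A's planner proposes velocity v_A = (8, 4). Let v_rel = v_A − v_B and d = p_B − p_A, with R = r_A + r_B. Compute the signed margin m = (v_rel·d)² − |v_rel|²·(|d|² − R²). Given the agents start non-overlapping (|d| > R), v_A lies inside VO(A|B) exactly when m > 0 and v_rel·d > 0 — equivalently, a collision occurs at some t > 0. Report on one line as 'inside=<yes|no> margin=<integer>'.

d = (-14, 15),  |d|² = 421;  R = 8+4 = 12,  c = 421−12² = 277
v_rel = (12, -3),  |v_rel|² = 153;  v_rel·d = (12)·(-14) + (-3)·(15) = -213
153·t² + 426·t + 277 = 0  ⇒  m = (-213)² − 153·277 = 2988
m = 2988 > 0,  v_rel·d = -213 < 0  ⇒  outside

inside=no margin=2988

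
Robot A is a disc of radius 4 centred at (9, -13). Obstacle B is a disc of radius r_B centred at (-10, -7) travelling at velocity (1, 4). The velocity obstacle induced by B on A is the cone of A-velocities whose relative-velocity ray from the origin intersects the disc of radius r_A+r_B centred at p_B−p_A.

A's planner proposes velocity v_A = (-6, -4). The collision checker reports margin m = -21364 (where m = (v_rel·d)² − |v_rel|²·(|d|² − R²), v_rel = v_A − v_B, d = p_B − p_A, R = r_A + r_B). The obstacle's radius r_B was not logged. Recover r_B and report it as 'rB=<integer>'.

m = -21364
d = (-19, 6);  v_rel = (-7, -8),  |v_rel|² = 113
v_rel×d = (-7)·(6) − (-8)·(-19) = -194
since m = R²·113 − (-194)²:  R² = (37636 + -21364) / 113 = 144
R = √144 = 12  ⇒  r_B = 12 − 4 = 8

rB=8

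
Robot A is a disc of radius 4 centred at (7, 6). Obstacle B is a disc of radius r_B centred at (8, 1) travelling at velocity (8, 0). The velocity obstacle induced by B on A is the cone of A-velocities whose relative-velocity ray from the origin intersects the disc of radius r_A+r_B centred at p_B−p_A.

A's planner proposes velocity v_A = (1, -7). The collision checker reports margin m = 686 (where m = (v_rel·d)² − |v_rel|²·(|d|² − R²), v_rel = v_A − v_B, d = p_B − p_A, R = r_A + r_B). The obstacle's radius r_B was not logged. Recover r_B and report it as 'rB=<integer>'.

m = 686
d = (1, -5);  v_rel = (-7, -7),  |v_rel|² = 98
v_rel×d = (-7)·(-5) − (-7)·(1) = 42
since m = R²·98 − 42²:  R² = (1764 + 686) / 98 = 25
R = √25 = 5  ⇒  r_B = 5 − 4 = 1

rB=1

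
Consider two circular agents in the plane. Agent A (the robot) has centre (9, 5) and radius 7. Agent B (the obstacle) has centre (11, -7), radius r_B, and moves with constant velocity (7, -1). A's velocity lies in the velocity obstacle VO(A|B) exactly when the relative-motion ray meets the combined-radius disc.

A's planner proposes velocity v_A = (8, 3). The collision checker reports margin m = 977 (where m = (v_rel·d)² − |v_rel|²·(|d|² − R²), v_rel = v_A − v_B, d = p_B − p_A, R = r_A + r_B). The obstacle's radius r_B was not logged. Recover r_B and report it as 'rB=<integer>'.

m = 977
d = (2, -12);  v_rel = (1, 4),  |v_rel|² = 17
v_rel×d = (1)·(-12) − (4)·(2) = -20
since m = R²·17 − (-20)²:  R² = (400 + 977) / 17 = 81
R = √81 = 9  ⇒  r_B = 9 − 7 = 2

rB=2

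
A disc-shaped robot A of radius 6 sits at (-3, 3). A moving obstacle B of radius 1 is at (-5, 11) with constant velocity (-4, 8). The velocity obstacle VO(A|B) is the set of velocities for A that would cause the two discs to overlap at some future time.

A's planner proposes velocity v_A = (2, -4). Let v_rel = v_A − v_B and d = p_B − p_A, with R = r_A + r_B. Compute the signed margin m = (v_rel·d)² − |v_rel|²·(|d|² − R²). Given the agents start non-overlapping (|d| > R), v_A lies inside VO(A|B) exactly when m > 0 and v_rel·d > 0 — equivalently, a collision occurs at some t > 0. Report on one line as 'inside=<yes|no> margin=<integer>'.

d = (-2, 8),  |d|² = 68;  R = 6+1 = 7,  c = 68−7² = 19
v_rel = (6, -12),  |v_rel|² = 180;  v_rel·d = (6)·(-2) + (-12)·(8) = -108
180·t² + 216·t + 19 = 0  ⇒  m = (-108)² − 180·19 = 8244
m = 8244 > 0,  v_rel·d = -108 < 0  ⇒  outside

inside=no margin=8244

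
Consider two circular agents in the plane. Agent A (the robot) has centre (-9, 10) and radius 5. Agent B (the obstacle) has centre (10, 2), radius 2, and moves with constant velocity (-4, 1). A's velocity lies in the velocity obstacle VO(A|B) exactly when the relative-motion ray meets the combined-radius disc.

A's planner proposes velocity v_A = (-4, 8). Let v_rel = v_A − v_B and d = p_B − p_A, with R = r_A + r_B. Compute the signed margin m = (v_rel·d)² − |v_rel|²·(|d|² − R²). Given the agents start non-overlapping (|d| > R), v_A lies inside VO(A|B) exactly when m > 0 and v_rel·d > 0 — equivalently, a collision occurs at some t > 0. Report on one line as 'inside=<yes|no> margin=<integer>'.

d = (19, -8),  |d|² = 425;  R = 5+2 = 7,  c = 425−7² = 376
v_rel = (0, 7),  |v_rel|² = 49;  v_rel·d = (0)·(19) + (7)·(-8) = -56
49·t² + 112·t + 376 = 0  ⇒  m = (-56)² − 49·376 = -15288
m = -15288 < 0,  v_rel·d = -56 < 0  ⇒  outside

inside=no margin=-15288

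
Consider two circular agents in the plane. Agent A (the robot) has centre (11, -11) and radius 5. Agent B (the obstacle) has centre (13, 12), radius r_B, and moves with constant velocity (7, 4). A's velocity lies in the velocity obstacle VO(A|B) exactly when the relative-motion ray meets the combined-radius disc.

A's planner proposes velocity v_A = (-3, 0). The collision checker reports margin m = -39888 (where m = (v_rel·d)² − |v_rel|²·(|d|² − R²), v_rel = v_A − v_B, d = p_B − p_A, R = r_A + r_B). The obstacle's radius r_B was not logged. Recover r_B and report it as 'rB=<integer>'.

m = -39888
d = (2, 23);  v_rel = (-10, -4),  |v_rel|² = 116
v_rel×d = (-10)·(23) − (-4)·(2) = -222
since m = R²·116 − (-222)²:  R² = (49284 + -39888) / 116 = 81
R = √81 = 9  ⇒  r_B = 9 − 5 = 4

rB=4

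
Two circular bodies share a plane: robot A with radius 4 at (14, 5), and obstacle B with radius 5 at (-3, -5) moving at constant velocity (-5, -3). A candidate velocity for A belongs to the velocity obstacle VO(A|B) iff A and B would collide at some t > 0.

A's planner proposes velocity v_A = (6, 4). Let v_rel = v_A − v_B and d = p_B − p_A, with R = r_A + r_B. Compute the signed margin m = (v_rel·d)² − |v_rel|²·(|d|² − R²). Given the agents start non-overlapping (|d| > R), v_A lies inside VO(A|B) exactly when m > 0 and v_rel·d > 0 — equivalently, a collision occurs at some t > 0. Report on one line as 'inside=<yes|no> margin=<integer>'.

d = (-17, -10),  |d|² = 389;  R = 4+5 = 9,  c = 389−9² = 308
v_rel = (11, 7),  |v_rel|² = 170;  v_rel·d = (11)·(-17) + (7)·(-10) = -257
170·t² + 514·t + 308 = 0  ⇒  m = (-257)² − 170·308 = 13689
m = 13689 > 0,  v_rel·d = -257 < 0  ⇒  outside

inside=no margin=13689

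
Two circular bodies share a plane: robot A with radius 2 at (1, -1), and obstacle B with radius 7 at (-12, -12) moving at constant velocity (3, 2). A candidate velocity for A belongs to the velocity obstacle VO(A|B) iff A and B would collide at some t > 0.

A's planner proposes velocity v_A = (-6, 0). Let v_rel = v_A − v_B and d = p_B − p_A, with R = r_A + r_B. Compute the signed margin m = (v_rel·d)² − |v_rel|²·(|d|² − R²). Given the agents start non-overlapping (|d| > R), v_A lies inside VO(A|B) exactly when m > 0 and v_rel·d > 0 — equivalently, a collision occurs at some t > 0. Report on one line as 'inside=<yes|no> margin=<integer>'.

d = (-13, -11),  |d|² = 290;  R = 2+7 = 9,  c = 290−9² = 209
v_rel = (-9, -2),  |v_rel|² = 85;  v_rel·d = (-9)·(-13) + (-2)·(-11) = 139
85·t² − 278·t + 209 = 0  ⇒  m = 139² − 85·209 = 1556
m = 1556 > 0,  v_rel·d = 139 > 0  ⇒  inside

inside=yes margin=1556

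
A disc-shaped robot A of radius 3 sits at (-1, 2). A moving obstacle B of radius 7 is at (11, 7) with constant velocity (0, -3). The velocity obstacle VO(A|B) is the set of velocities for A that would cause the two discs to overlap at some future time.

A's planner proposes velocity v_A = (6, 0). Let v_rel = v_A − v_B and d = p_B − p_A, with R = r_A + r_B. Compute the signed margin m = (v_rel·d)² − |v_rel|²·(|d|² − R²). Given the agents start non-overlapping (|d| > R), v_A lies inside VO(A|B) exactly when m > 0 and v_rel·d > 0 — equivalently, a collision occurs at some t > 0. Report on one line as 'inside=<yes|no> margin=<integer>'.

d = (12, 5),  |d|² = 169;  R = 3+7 = 10,  c = 169−10² = 69
v_rel = (6, 3),  |v_rel|² = 45;  v_rel·d = (6)·(12) + (3)·(5) = 87
45·t² − 174·t + 69 = 0  ⇒  m = 87² − 45·69 = 4464
m = 4464 > 0,  v_rel·d = 87 > 0  ⇒  inside

inside=yes margin=4464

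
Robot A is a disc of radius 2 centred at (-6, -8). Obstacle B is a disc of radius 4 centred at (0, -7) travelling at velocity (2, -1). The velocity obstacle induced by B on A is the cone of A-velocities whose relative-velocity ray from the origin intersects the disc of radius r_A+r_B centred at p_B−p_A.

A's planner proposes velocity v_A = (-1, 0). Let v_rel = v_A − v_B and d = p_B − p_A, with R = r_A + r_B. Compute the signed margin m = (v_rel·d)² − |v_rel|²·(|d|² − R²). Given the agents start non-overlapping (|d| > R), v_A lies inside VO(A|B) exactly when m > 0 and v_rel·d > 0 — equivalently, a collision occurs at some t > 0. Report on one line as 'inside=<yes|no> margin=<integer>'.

d = (6, 1),  |d|² = 37;  R = 2+4 = 6,  c = 37−6² = 1
v_rel = (-3, 1),  |v_rel|² = 10;  v_rel·d = (-3)·(6) + (1)·(1) = -17
10·t² + 34·t + 1 = 0  ⇒  m = (-17)² − 10·1 = 279
m = 279 > 0,  v_rel·d = -17 < 0  ⇒  outside

inside=no margin=279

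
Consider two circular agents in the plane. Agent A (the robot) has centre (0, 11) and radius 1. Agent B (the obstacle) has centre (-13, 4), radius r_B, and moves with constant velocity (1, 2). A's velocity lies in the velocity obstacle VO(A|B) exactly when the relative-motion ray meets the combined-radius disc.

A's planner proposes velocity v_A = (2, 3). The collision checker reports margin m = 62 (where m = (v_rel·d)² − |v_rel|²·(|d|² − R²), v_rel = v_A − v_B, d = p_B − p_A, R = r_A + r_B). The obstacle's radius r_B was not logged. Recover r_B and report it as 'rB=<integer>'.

m = 62
d = (-13, -7);  v_rel = (1, 1),  |v_rel|² = 2
v_rel×d = (1)·(-7) − (1)·(-13) = 6
since m = R²·2 − 6²:  R² = (36 + 62) / 2 = 49
R = √49 = 7  ⇒  r_B = 7 − 1 = 6

rB=6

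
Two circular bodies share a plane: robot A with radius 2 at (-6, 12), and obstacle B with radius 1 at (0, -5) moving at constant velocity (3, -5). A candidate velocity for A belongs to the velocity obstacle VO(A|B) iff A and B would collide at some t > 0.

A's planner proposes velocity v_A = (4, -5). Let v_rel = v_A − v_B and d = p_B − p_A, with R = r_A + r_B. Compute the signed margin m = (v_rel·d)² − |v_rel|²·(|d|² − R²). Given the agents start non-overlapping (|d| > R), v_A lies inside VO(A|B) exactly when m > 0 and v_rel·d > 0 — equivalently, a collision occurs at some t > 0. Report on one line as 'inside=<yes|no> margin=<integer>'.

d = (6, -17),  |d|² = 325;  R = 2+1 = 3,  c = 325−3² = 316
v_rel = (1, 0),  |v_rel|² = 1;  v_rel·d = (1)·(6) + (0)·(-17) = 6
1·t² − 12·t + 316 = 0  ⇒  m = 6² − 1·316 = -280
m = -280 < 0,  v_rel·d = 6 > 0  ⇒  outside

inside=no margin=-280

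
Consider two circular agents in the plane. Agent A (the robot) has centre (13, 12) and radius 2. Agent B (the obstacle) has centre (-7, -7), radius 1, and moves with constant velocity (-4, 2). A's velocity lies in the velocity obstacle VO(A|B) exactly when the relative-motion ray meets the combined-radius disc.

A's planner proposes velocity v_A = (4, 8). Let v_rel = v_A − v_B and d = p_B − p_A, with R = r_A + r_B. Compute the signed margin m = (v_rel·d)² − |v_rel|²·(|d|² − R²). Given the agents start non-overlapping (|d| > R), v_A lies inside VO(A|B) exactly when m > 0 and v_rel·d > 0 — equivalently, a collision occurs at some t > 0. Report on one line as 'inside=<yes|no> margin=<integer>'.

d = (-20, -19),  |d|² = 761;  R = 2+1 = 3,  c = 761−3² = 752
v_rel = (8, 6),  |v_rel|² = 100;  v_rel·d = (8)·(-20) + (6)·(-19) = -274
100·t² + 548·t + 752 = 0  ⇒  m = (-274)² − 100·752 = -124
m = -124 < 0,  v_rel·d = -274 < 0  ⇒  outside

inside=no margin=-124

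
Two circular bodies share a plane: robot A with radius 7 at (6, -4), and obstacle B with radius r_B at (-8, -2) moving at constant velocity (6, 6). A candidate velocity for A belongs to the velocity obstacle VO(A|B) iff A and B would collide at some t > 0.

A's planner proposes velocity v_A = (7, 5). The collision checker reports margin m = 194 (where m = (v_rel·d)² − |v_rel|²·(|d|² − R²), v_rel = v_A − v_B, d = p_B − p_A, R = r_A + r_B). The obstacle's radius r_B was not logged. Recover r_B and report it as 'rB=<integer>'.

m = 194
d = (-14, 2);  v_rel = (1, -1),  |v_rel|² = 2
v_rel×d = (1)·(2) − (-1)·(-14) = -12
since m = R²·2 − (-12)²:  R² = (144 + 194) / 2 = 169
R = √169 = 13  ⇒  r_B = 13 − 7 = 6

rB=6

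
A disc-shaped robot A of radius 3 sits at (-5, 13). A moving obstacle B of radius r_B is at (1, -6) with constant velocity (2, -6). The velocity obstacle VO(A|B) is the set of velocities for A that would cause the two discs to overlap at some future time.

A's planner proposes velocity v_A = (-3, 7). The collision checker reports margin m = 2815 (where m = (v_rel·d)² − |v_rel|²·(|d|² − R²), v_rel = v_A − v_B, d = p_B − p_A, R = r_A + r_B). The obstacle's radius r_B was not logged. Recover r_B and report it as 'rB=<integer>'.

m = 2815
d = (6, -19);  v_rel = (-5, 13),  |v_rel|² = 194
v_rel×d = (-5)·(-19) − (13)·(6) = 17
since m = R²·194 − 17²:  R² = (289 + 2815) / 194 = 16
R = √16 = 4  ⇒  r_B = 4 − 3 = 1

rB=1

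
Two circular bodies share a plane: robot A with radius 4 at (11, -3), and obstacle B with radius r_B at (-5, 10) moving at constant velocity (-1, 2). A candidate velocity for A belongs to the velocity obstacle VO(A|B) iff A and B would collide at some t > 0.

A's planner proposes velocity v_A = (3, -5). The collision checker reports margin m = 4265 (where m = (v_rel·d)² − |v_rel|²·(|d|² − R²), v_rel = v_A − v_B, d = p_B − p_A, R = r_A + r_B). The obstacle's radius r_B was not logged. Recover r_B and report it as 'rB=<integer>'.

m = 4265
d = (-16, 13);  v_rel = (4, -7),  |v_rel|² = 65
v_rel×d = (4)·(13) − (-7)·(-16) = -60
since m = R²·65 − (-60)²:  R² = (3600 + 4265) / 65 = 121
R = √121 = 11  ⇒  r_B = 11 − 4 = 7

rB=7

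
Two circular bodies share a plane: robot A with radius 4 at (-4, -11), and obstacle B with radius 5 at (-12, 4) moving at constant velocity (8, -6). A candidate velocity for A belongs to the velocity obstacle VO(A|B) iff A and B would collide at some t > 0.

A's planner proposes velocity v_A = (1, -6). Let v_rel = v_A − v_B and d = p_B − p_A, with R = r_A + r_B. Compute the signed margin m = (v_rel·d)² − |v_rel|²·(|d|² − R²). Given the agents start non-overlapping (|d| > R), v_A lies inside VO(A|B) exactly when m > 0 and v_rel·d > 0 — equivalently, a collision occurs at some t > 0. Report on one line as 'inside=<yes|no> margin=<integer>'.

d = (-8, 15),  |d|² = 289;  R = 4+5 = 9,  c = 289−9² = 208
v_rel = (-7, 0),  |v_rel|² = 49;  v_rel·d = (-7)·(-8) + (0)·(15) = 56
49·t² − 112·t + 208 = 0  ⇒  m = 56² − 49·208 = -7056
m = -7056 < 0,  v_rel·d = 56 > 0  ⇒  outside

inside=no margin=-7056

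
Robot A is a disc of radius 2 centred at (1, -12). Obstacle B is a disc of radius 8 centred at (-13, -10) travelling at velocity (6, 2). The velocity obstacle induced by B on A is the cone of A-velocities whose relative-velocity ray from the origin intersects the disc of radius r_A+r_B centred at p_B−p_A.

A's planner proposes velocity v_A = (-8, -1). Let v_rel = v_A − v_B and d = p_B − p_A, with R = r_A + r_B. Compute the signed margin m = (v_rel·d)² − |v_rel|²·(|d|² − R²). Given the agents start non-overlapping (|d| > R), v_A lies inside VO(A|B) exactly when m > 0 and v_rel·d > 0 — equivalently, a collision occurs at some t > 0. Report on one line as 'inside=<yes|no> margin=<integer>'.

d = (-14, 2),  |d|² = 200;  R = 2+8 = 10,  c = 200−10² = 100
v_rel = (-14, -3),  |v_rel|² = 205;  v_rel·d = (-14)·(-14) + (-3)·(2) = 190
205·t² − 380·t + 100 = 0  ⇒  m = 190² − 205·100 = 15600
m = 15600 > 0,  v_rel·d = 190 > 0  ⇒  inside

inside=yes margin=15600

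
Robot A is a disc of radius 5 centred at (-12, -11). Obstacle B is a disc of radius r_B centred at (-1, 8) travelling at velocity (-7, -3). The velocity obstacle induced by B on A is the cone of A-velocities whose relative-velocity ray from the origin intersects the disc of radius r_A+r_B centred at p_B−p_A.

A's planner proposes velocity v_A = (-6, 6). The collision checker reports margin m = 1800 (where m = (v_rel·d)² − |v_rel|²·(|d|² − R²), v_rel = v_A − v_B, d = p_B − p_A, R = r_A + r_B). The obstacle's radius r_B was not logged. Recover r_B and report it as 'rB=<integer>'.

m = 1800
d = (11, 19);  v_rel = (1, 9),  |v_rel|² = 82
v_rel×d = (1)·(19) − (9)·(11) = -80
since m = R²·82 − (-80)²:  R² = (6400 + 1800) / 82 = 100
R = √100 = 10  ⇒  r_B = 10 − 5 = 5

rB=5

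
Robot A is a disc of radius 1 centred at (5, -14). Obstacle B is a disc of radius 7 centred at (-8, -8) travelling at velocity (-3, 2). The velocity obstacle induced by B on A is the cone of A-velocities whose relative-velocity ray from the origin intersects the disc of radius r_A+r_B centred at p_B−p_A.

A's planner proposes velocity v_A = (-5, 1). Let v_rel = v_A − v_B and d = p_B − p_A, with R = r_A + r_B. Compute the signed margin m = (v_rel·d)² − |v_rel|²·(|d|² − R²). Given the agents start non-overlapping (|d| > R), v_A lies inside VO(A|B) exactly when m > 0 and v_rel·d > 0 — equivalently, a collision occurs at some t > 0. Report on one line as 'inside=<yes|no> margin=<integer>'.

d = (-13, 6),  |d|² = 205;  R = 1+7 = 8,  c = 205−8² = 141
v_rel = (-2, -1),  |v_rel|² = 5;  v_rel·d = (-2)·(-13) + (-1)·(6) = 20
5·t² − 40·t + 141 = 0  ⇒  m = 20² − 5·141 = -305
m = -305 < 0,  v_rel·d = 20 > 0  ⇒  outside

inside=no margin=-305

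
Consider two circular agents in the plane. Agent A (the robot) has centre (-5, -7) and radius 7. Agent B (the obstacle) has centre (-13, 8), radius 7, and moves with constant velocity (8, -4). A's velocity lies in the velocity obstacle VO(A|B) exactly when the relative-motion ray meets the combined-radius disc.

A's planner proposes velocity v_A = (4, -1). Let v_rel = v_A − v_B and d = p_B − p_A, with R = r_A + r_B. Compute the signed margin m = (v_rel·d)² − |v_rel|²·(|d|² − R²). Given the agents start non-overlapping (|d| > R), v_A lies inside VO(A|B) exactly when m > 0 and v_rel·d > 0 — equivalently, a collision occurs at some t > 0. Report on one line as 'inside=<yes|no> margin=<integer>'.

d = (-8, 15),  |d|² = 289;  R = 7+7 = 14,  c = 289−14² = 93
v_rel = (-4, 3),  |v_rel|² = 25;  v_rel·d = (-4)·(-8) + (3)·(15) = 77
25·t² − 154·t + 93 = 0  ⇒  m = 77² − 25·93 = 3604
m = 3604 > 0,  v_rel·d = 77 > 0  ⇒  inside

inside=yes margin=3604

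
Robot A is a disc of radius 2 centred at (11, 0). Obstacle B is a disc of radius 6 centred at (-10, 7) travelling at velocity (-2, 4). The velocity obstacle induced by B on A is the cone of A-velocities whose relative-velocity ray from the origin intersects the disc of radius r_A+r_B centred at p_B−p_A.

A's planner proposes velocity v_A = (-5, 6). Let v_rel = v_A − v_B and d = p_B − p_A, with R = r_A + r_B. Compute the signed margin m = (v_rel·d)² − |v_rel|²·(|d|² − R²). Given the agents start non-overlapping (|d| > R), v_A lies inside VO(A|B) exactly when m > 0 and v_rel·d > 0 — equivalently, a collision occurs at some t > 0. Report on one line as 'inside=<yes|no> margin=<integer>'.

d = (-21, 7),  |d|² = 490;  R = 2+6 = 8,  c = 490−8² = 426
v_rel = (-3, 2),  |v_rel|² = 13;  v_rel·d = (-3)·(-21) + (2)·(7) = 77
13·t² − 154·t + 426 = 0  ⇒  m = 77² − 13·426 = 391
m = 391 > 0,  v_rel·d = 77 > 0  ⇒  inside

inside=yes margin=391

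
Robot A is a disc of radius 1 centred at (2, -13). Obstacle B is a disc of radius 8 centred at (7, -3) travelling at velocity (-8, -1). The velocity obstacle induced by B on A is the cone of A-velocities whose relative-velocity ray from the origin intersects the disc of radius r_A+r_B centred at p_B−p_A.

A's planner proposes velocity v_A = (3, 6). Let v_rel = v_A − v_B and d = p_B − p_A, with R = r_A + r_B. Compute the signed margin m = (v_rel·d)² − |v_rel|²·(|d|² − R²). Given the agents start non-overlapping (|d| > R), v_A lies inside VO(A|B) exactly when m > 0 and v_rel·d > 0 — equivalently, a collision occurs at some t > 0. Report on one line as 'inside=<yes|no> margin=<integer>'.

d = (5, 10),  |d|² = 125;  R = 1+8 = 9,  c = 125−9² = 44
v_rel = (11, 7),  |v_rel|² = 170;  v_rel·d = (11)·(5) + (7)·(10) = 125
170·t² − 250·t + 44 = 0  ⇒  m = 125² − 170·44 = 8145
m = 8145 > 0,  v_rel·d = 125 > 0  ⇒  inside

inside=yes margin=8145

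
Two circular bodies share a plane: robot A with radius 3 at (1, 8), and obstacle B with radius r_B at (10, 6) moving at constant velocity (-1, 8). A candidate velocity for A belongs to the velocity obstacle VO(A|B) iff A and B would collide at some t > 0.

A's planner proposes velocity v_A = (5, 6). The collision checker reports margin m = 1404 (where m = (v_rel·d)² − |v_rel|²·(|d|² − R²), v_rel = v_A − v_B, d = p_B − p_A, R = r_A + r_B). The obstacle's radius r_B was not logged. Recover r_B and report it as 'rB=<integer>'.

m = 1404
d = (9, -2);  v_rel = (6, -2),  |v_rel|² = 40
v_rel×d = (6)·(-2) − (-2)·(9) = 6
since m = R²·40 − 6²:  R² = (36 + 1404) / 40 = 36
R = √36 = 6  ⇒  r_B = 6 − 3 = 3

rB=3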